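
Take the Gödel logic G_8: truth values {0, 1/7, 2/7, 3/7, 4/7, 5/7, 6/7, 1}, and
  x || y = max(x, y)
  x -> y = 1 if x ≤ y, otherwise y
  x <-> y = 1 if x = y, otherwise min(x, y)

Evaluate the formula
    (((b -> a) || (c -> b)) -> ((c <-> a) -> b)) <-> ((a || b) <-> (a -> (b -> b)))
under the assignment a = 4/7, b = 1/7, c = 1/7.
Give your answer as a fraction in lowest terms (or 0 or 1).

b -> a = 1/7 -> 4/7 = 1
c -> b = 1/7 -> 1/7 = 1
(b -> a) || (c -> b) = 1 || 1 = 1
c <-> a = 1/7 <-> 4/7 = 1/7
(c <-> a) -> b = 1/7 -> 1/7 = 1
((b -> a) || (c -> b)) -> ((c <-> a) -> b) = 1 -> 1 = 1
a || b = 4/7 || 1/7 = 4/7
b -> b = 1/7 -> 1/7 = 1
a -> (b -> b) = 4/7 -> 1 = 1
(a || b) <-> (a -> (b -> b)) = 4/7 <-> 1 = 4/7
(((b -> a) || (c -> b)) -> ((c <-> a) -> b)) <-> ((a || b) <-> (a -> (b -> b))) = 1 <-> 4/7 = 4/7

4/7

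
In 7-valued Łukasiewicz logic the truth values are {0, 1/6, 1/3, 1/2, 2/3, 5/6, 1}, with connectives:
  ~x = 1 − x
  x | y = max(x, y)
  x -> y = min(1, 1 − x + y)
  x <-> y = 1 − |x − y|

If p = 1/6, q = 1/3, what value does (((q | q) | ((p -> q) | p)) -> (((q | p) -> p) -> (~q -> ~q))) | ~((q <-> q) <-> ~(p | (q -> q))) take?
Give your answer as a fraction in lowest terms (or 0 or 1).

1

q | q = 1/3 | 1/3 = 1/3
p -> q = 1/6 -> 1/3 = 1
(p -> q) | p = 1 | 1/6 = 1
(q | q) | ((p -> q) | p) = 1/3 | 1 = 1
q | p = 1/3 | 1/6 = 1/3
(q | p) -> p = 1/3 -> 1/6 = 5/6
~q = ~1/3 = 2/3
~q = ~1/3 = 2/3
~q -> ~q = 2/3 -> 2/3 = 1
((q | p) -> p) -> (~q -> ~q) = 5/6 -> 1 = 1
((q | q) | ((p -> q) | p)) -> (((q | p) -> p) -> (~q -> ~q)) = 1 -> 1 = 1
q <-> q = 1/3 <-> 1/3 = 1
q -> q = 1/3 -> 1/3 = 1
p | (q -> q) = 1/6 | 1 = 1
~(p | (q -> q)) = ~1 = 0
(q <-> q) <-> ~(p | (q -> q)) = 1 <-> 0 = 0
~((q <-> q) <-> ~(p | (q -> q))) = ~0 = 1
(((q | q) | ((p -> q) | p)) -> (((q | p) -> p) -> (~q -> ~q))) | ~((q <-> q) <-> ~(p | (q -> q))) = 1 | 1 = 1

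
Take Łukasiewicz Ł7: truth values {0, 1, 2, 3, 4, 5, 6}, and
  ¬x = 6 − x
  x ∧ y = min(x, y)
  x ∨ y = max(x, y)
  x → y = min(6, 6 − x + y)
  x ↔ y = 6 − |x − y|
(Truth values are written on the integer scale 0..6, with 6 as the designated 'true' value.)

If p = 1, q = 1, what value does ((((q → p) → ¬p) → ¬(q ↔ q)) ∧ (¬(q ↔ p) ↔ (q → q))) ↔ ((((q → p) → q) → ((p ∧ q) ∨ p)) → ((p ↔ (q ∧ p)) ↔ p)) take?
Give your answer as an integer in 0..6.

q → p = 1 → 1 = 6
¬p = ¬1 = 5
(q → p) → ¬p = 6 → 5 = 5
q ↔ q = 1 ↔ 1 = 6
¬(q ↔ q) = ¬6 = 0
((q → p) → ¬p) → ¬(q ↔ q) = 5 → 0 = 1
q ↔ p = 1 ↔ 1 = 6
¬(q ↔ p) = ¬6 = 0
q → q = 1 → 1 = 6
¬(q ↔ p) ↔ (q → q) = 0 ↔ 6 = 0
(((q → p) → ¬p) → ¬(q ↔ q)) ∧ (¬(q ↔ p) ↔ (q → q)) = 1 ∧ 0 = 0
q → p = 1 → 1 = 6
(q → p) → q = 6 → 1 = 1
p ∧ q = 1 ∧ 1 = 1
(p ∧ q) ∨ p = 1 ∨ 1 = 1
((q → p) → q) → ((p ∧ q) ∨ p) = 1 → 1 = 6
q ∧ p = 1 ∧ 1 = 1
p ↔ (q ∧ p) = 1 ↔ 1 = 6
(p ↔ (q ∧ p)) ↔ p = 6 ↔ 1 = 1
(((q → p) → q) → ((p ∧ q) ∨ p)) → ((p ↔ (q ∧ p)) ↔ p) = 6 → 1 = 1
((((q → p) → ¬p) → ¬(q ↔ q)) ∧ (¬(q ↔ p) ↔ (q → q))) ↔ ((((q → p) → q) → ((p ∧ q) ∨ p)) → ((p ↔ (q ∧ p)) ↔ p)) = 0 ↔ 1 = 5

5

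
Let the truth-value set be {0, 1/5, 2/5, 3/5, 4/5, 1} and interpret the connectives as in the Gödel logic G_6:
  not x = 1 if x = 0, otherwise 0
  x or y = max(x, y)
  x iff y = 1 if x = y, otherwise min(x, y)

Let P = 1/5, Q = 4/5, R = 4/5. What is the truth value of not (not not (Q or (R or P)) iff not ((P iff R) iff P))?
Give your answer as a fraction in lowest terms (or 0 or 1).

1

R or P = 4/5 or 1/5 = 4/5
Q or (R or P) = 4/5 or 4/5 = 4/5
not (Q or (R or P)) = not 4/5 = 0
not not (Q or (R or P)) = not 0 = 1
P iff R = 1/5 iff 4/5 = 1/5
(P iff R) iff P = 1/5 iff 1/5 = 1
not ((P iff R) iff P) = not 1 = 0
not not (Q or (R or P)) iff not ((P iff R) iff P) = 1 iff 0 = 0
not (not not (Q or (R or P)) iff not ((P iff R) iff P)) = not 0 = 1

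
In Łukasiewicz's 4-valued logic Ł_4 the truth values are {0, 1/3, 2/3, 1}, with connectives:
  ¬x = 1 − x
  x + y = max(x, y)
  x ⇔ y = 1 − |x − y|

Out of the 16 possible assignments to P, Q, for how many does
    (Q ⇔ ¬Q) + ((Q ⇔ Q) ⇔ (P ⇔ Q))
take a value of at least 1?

P = 0, Q = 0 ↦ 1  ≥
P = 0, Q = 1/3 ↦ 2/3  <
P = 0, Q = 2/3 ↦ 2/3  <
P = 0, Q = 1 ↦ 0  <
P = 1/3, Q = 0 ↦ 2/3  <
P = 1/3, Q = 1/3 ↦ 1  ≥
P = 1/3, Q = 2/3 ↦ 2/3  <
P = 1/3, Q = 1 ↦ 1/3  <
P = 2/3, Q = 0 ↦ 1/3  <
P = 2/3, Q = 1/3 ↦ 2/3  <
P = 2/3, Q = 2/3 ↦ 1  ≥
P = 2/3, Q = 1 ↦ 2/3  <
P = 1, Q = 0 ↦ 0  <
P = 1, Q = 1/3 ↦ 2/3  <
P = 1, Q = 2/3 ↦ 2/3  <
P = 1, Q = 1 ↦ 1  ≥
So 4 of the 16 assignments meet the threshold.

4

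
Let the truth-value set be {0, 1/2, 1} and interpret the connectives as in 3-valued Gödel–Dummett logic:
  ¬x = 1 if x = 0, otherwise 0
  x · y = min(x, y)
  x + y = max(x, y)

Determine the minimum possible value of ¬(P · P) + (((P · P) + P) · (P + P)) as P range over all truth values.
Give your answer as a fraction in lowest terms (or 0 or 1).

1/2

Take P = 1/2:
P · P = 1/2 · 1/2 = 1/2
¬(P · P) = ¬1/2 = 0
P · P = 1/2 · 1/2 = 1/2
(P · P) + P = 1/2 + 1/2 = 1/2
P + P = 1/2 + 1/2 = 1/2
((P · P) + P) · (P + P) = 1/2 · 1/2 = 1/2
¬(P · P) + (((P · P) + P) · (P + P)) = 0 + 1/2 = 1/2
No assignment yields a value below 1/2, so this is the minimum.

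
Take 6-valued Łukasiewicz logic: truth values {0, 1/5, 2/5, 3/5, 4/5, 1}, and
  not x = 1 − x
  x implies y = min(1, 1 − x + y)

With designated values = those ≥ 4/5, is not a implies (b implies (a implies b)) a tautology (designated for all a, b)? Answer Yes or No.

At a = 4/5, b = 1, for instance:
not a = not 4/5 = 1/5
a implies b = 4/5 implies 1 = 1
b implies (a implies b) = 1 implies 1 = 1
not a implies (b implies (a implies b)) = 1/5 implies 1 = 1
and checking the remaining 35 assignments likewise gives ≥ 4/5 in every case.

Yes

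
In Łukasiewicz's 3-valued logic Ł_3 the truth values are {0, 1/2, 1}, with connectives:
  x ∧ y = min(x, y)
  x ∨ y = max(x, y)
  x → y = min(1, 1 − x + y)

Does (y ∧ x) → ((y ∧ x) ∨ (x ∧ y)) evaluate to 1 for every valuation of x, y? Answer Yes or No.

Yes

x = 0, y = 0 ↦ 1
x = 0, y = 1/2 ↦ 1
x = 0, y = 1 ↦ 1
x = 1/2, y = 0 ↦ 1
x = 1/2, y = 1/2 ↦ 1
x = 1/2, y = 1 ↦ 1
x = 1, y = 0 ↦ 1
x = 1, y = 1/2 ↦ 1
x = 1, y = 1 ↦ 1
Every assignment gives a value ≥ 1.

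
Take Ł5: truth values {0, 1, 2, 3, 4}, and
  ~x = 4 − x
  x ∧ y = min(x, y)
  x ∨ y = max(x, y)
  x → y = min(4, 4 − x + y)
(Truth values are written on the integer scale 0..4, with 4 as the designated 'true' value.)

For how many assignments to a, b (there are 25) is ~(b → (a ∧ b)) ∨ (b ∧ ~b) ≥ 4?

value 4: 1 assignment (counts)
value 3: 2 assignments
value 2: 7 assignments
value 1: 9 assignments
value 0: 6 assignments
So 1 of the 25 assignments meets the threshold.

1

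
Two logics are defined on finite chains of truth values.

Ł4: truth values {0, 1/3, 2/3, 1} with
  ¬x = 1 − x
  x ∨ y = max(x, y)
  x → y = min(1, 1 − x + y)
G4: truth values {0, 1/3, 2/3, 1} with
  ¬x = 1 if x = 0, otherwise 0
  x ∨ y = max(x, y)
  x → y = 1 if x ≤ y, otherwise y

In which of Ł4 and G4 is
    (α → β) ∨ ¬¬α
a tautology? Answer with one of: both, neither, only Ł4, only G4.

only G4

In Ł4: at α = 1/3, β = 0 the value is 2/3 — not a tautology.
In G4: every assignment gives 1 — tautology.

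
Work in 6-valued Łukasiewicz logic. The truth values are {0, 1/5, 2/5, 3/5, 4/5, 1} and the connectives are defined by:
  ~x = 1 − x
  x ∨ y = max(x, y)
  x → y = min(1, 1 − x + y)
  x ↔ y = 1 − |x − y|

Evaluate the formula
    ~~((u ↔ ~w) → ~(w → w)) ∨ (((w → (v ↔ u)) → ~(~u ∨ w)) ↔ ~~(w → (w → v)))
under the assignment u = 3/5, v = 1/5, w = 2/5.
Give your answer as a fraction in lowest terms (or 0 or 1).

3/5

~w = ~2/5 = 3/5
u ↔ ~w = 3/5 ↔ 3/5 = 1
w → w = 2/5 → 2/5 = 1
~(w → w) = ~1 = 0
(u ↔ ~w) → ~(w → w) = 1 → 0 = 0
~((u ↔ ~w) → ~(w → w)) = ~0 = 1
~~((u ↔ ~w) → ~(w → w)) = ~1 = 0
v ↔ u = 1/5 ↔ 3/5 = 3/5
w → (v ↔ u) = 2/5 → 3/5 = 1
~u = ~3/5 = 2/5
~u ∨ w = 2/5 ∨ 2/5 = 2/5
~(~u ∨ w) = ~2/5 = 3/5
(w → (v ↔ u)) → ~(~u ∨ w) = 1 → 3/5 = 3/5
w → v = 2/5 → 1/5 = 4/5
w → (w → v) = 2/5 → 4/5 = 1
~(w → (w → v)) = ~1 = 0
~~(w → (w → v)) = ~0 = 1
((w → (v ↔ u)) → ~(~u ∨ w)) ↔ ~~(w → (w → v)) = 3/5 ↔ 1 = 3/5
~~((u ↔ ~w) → ~(w → w)) ∨ (((w → (v ↔ u)) → ~(~u ∨ w)) ↔ ~~(w → (w → v))) = 0 ∨ 3/5 = 3/5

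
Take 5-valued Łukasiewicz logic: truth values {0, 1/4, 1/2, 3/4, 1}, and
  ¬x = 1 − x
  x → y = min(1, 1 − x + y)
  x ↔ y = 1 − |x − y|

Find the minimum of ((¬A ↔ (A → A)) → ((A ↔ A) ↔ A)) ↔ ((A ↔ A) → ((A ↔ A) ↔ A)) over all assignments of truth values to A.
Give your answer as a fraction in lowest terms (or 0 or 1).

1/2

Take A = 1/2:
¬A = ¬1/2 = 1/2
A → A = 1/2 → 1/2 = 1
¬A ↔ (A → A) = 1/2 ↔ 1 = 1/2
A ↔ A = 1/2 ↔ 1/2 = 1
(A ↔ A) ↔ A = 1 ↔ 1/2 = 1/2
(¬A ↔ (A → A)) → ((A ↔ A) ↔ A) = 1/2 → 1/2 = 1
A ↔ A = 1/2 ↔ 1/2 = 1
A ↔ A = 1/2 ↔ 1/2 = 1
(A ↔ A) ↔ A = 1 ↔ 1/2 = 1/2
(A ↔ A) → ((A ↔ A) ↔ A) = 1 → 1/2 = 1/2
((¬A ↔ (A → A)) → ((A ↔ A) ↔ A)) ↔ ((A ↔ A) → ((A ↔ A) ↔ A)) = 1 ↔ 1/2 = 1/2
No assignment yields a value below 1/2, so this is the minimum.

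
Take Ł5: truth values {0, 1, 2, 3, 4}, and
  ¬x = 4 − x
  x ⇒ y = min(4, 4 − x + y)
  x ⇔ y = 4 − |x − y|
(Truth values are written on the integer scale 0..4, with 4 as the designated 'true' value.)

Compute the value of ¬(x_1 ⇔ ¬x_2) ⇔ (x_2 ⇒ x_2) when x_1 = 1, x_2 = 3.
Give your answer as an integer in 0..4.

¬x_2 = ¬3 = 1
x_1 ⇔ ¬x_2 = 1 ⇔ 1 = 4
¬(x_1 ⇔ ¬x_2) = ¬4 = 0
x_2 ⇒ x_2 = 3 ⇒ 3 = 4
¬(x_1 ⇔ ¬x_2) ⇔ (x_2 ⇒ x_2) = 0 ⇔ 4 = 0

0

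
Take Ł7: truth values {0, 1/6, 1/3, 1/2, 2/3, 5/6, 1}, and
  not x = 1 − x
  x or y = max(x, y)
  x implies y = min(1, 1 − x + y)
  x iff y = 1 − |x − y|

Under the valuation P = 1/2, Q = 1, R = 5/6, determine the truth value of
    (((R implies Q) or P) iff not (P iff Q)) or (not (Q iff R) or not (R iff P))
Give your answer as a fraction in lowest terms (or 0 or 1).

R implies Q = 5/6 implies 1 = 1
(R implies Q) or P = 1 or 1/2 = 1
P iff Q = 1/2 iff 1 = 1/2
not (P iff Q) = not 1/2 = 1/2
((R implies Q) or P) iff not (P iff Q) = 1 iff 1/2 = 1/2
Q iff R = 1 iff 5/6 = 5/6
not (Q iff R) = not 5/6 = 1/6
R iff P = 5/6 iff 1/2 = 2/3
not (R iff P) = not 2/3 = 1/3
not (Q iff R) or not (R iff P) = 1/6 or 1/3 = 1/3
(((R implies Q) or P) iff not (P iff Q)) or (not (Q iff R) or not (R iff P)) = 1/2 or 1/3 = 1/2

1/2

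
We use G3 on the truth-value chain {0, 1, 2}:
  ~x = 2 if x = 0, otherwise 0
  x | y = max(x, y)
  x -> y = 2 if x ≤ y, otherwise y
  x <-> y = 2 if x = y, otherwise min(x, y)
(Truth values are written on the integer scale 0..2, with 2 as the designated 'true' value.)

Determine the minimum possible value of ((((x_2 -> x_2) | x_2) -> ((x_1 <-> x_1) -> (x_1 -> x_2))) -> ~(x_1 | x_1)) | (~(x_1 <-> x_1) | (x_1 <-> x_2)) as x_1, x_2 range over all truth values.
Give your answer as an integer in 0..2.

1

Take x_1 = 1, x_2 = 2:
x_2 -> x_2 = 2 -> 2 = 2
(x_2 -> x_2) | x_2 = 2 | 2 = 2
x_1 <-> x_1 = 1 <-> 1 = 2
x_1 -> x_2 = 1 -> 2 = 2
(x_1 <-> x_1) -> (x_1 -> x_2) = 2 -> 2 = 2
((x_2 -> x_2) | x_2) -> ((x_1 <-> x_1) -> (x_1 -> x_2)) = 2 -> 2 = 2
x_1 | x_1 = 1 | 1 = 1
~(x_1 | x_1) = ~1 = 0
(((x_2 -> x_2) | x_2) -> ((x_1 <-> x_1) -> (x_1 -> x_2))) -> ~(x_1 | x_1) = 2 -> 0 = 0
x_1 <-> x_1 = 1 <-> 1 = 2
~(x_1 <-> x_1) = ~2 = 0
x_1 <-> x_2 = 1 <-> 2 = 1
~(x_1 <-> x_1) | (x_1 <-> x_2) = 0 | 1 = 1
((((x_2 -> x_2) | x_2) -> ((x_1 <-> x_1) -> (x_1 -> x_2))) -> ~(x_1 | x_1)) | (~(x_1 <-> x_1) | (x_1 <-> x_2)) = 0 | 1 = 1
No assignment yields a value below 1, so this is the minimum.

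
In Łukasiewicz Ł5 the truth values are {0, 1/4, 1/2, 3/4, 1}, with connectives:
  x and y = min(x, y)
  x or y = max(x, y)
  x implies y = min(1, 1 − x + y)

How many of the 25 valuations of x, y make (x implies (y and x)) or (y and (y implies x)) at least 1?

15

value 1: 15 assignments (counts)
value 3/4: 4 assignments
value 1/2: 3 assignments
value 1/4: 2 assignments
value 0: 1 assignment
So 15 of the 25 assignments meet the threshold.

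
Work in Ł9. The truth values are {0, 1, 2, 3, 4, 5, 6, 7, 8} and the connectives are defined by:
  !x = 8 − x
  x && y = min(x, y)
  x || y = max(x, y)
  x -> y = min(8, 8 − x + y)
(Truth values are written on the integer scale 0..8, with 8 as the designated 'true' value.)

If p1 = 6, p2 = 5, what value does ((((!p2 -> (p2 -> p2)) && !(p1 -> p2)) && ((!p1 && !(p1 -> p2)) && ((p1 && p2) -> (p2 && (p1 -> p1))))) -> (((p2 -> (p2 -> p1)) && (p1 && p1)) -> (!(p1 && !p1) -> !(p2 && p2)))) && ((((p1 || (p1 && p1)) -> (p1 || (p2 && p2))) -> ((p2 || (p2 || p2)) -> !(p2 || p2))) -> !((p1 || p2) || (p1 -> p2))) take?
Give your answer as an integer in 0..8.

!p2 = !5 = 3
p2 -> p2 = 5 -> 5 = 8
!p2 -> (p2 -> p2) = 3 -> 8 = 8
p1 -> p2 = 6 -> 5 = 7
!(p1 -> p2) = !7 = 1
(!p2 -> (p2 -> p2)) && !(p1 -> p2) = 8 && 1 = 1
!p1 = !6 = 2
p1 -> p2 = 6 -> 5 = 7
!(p1 -> p2) = !7 = 1
!p1 && !(p1 -> p2) = 2 && 1 = 1
p1 && p2 = 6 && 5 = 5
p1 -> p1 = 6 -> 6 = 8
p2 && (p1 -> p1) = 5 && 8 = 5
(p1 && p2) -> (p2 && (p1 -> p1)) = 5 -> 5 = 8
(!p1 && !(p1 -> p2)) && ((p1 && p2) -> (p2 && (p1 -> p1))) = 1 && 8 = 1
((!p2 -> (p2 -> p2)) && !(p1 -> p2)) && ((!p1 && !(p1 -> p2)) && ((p1 && p2) -> (p2 && (p1 -> p1)))) = 1 && 1 = 1
p2 -> p1 = 5 -> 6 = 8
p2 -> (p2 -> p1) = 5 -> 8 = 8
p1 && p1 = 6 && 6 = 6
(p2 -> (p2 -> p1)) && (p1 && p1) = 8 && 6 = 6
!p1 = !6 = 2
p1 && !p1 = 6 && 2 = 2
!(p1 && !p1) = !2 = 6
p2 && p2 = 5 && 5 = 5
!(p2 && p2) = !5 = 3
!(p1 && !p1) -> !(p2 && p2) = 6 -> 3 = 5
((p2 -> (p2 -> p1)) && (p1 && p1)) -> (!(p1 && !p1) -> !(p2 && p2)) = 6 -> 5 = 7
(((!p2 -> (p2 -> p2)) && !(p1 -> p2)) && ((!p1 && !(p1 -> p2)) && ((p1 && p2) -> (p2 && (p1 -> p1))))) -> (((p2 -> (p2 -> p1)) && (p1 && p1)) -> (!(p1 && !p1) -> !(p2 && p2))) = 1 -> 7 = 8
p1 && p1 = 6 && 6 = 6
p1 || (p1 && p1) = 6 || 6 = 6
p2 && p2 = 5 && 5 = 5
p1 || (p2 && p2) = 6 || 5 = 6
(p1 || (p1 && p1)) -> (p1 || (p2 && p2)) = 6 -> 6 = 8
p2 || p2 = 5 || 5 = 5
p2 || (p2 || p2) = 5 || 5 = 5
p2 || p2 = 5 || 5 = 5
!(p2 || p2) = !5 = 3
(p2 || (p2 || p2)) -> !(p2 || p2) = 5 -> 3 = 6
((p1 || (p1 && p1)) -> (p1 || (p2 && p2))) -> ((p2 || (p2 || p2)) -> !(p2 || p2)) = 8 -> 6 = 6
p1 || p2 = 6 || 5 = 6
p1 -> p2 = 6 -> 5 = 7
(p1 || p2) || (p1 -> p2) = 6 || 7 = 7
!((p1 || p2) || (p1 -> p2)) = !7 = 1
(((p1 || (p1 && p1)) -> (p1 || (p2 && p2))) -> ((p2 || (p2 || p2)) -> !(p2 || p2))) -> !((p1 || p2) || (p1 -> p2)) = 6 -> 1 = 3
((((!p2 -> (p2 -> p2)) && !(p1 -> p2)) && ((!p1 && !(p1 -> p2)) && ((p1 && p2) -> (p2 && (p1 -> p1))))) -> (((p2 -> (p2 -> p1)) && (p1 && p1)) -> (!(p1 && !p1) -> !(p2 && p2)))) && ((((p1 || (p1 && p1)) -> (p1 || (p2 && p2))) -> ((p2 || (p2 || p2)) -> !(p2 || p2))) -> !((p1 || p2) || (p1 -> p2))) = 8 && 3 = 3

3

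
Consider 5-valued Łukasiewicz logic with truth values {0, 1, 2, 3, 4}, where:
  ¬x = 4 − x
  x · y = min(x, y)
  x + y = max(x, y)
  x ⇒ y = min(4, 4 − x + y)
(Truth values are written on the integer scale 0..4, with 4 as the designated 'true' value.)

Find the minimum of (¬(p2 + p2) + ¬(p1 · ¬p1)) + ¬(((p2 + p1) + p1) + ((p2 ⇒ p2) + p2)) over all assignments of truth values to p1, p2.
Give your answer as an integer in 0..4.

Take p1 = 2, p2 = 2:
p2 + p2 = 2 + 2 = 2
¬(p2 + p2) = ¬2 = 2
¬p1 = ¬2 = 2
p1 · ¬p1 = 2 · 2 = 2
¬(p1 · ¬p1) = ¬2 = 2
¬(p2 + p2) + ¬(p1 · ¬p1) = 2 + 2 = 2
p2 + p1 = 2 + 2 = 2
(p2 + p1) + p1 = 2 + 2 = 2
p2 ⇒ p2 = 2 ⇒ 2 = 4
(p2 ⇒ p2) + p2 = 4 + 2 = 4
((p2 + p1) + p1) + ((p2 ⇒ p2) + p2) = 2 + 4 = 4
¬(((p2 + p1) + p1) + ((p2 ⇒ p2) + p2)) = ¬4 = 0
(¬(p2 + p2) + ¬(p1 · ¬p1)) + ¬(((p2 + p1) + p1) + ((p2 ⇒ p2) + p2)) = 2 + 0 = 2
No assignment yields a value below 2, so this is the minimum.

2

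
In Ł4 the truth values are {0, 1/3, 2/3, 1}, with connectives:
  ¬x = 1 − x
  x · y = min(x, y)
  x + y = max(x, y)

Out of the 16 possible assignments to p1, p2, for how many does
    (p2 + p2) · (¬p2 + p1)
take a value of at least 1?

1

p1 = 0, p2 = 0 ↦ 0  <
p1 = 0, p2 = 1/3 ↦ 1/3  <
p1 = 0, p2 = 2/3 ↦ 1/3  <
p1 = 0, p2 = 1 ↦ 0  <
p1 = 1/3, p2 = 0 ↦ 0  <
p1 = 1/3, p2 = 1/3 ↦ 1/3  <
p1 = 1/3, p2 = 2/3 ↦ 1/3  <
p1 = 1/3, p2 = 1 ↦ 1/3  <
p1 = 2/3, p2 = 0 ↦ 0  <
p1 = 2/3, p2 = 1/3 ↦ 1/3  <
p1 = 2/3, p2 = 2/3 ↦ 2/3  <
p1 = 2/3, p2 = 1 ↦ 2/3  <
p1 = 1, p2 = 0 ↦ 0  <
p1 = 1, p2 = 1/3 ↦ 1/3  <
p1 = 1, p2 = 2/3 ↦ 2/3  <
p1 = 1, p2 = 1 ↦ 1  ≥
So 1 of the 16 assignments meets the threshold.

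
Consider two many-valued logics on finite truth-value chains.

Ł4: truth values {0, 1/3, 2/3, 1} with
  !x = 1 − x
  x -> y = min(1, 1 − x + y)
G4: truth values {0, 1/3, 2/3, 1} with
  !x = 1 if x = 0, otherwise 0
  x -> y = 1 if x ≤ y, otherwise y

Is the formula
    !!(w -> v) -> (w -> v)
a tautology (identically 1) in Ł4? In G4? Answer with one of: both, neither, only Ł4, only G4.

only Ł4

In Ł4: every assignment gives 1 — tautology.
In G4: at v = 1/3, w = 2/3 the value is 1/3 — not a tautology.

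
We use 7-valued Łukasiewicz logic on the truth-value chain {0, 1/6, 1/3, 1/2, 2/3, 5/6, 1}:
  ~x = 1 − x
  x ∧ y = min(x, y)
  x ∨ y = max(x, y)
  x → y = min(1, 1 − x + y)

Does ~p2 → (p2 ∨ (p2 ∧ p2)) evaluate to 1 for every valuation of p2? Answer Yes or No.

No

Counterexample: take p2 = 0.
~p2 = ~0 = 1
p2 ∧ p2 = 0 ∧ 0 = 0
p2 ∨ (p2 ∧ p2) = 0 ∨ 0 = 0
~p2 → (p2 ∨ (p2 ∧ p2)) = 1 → 0 = 0
This gives 0 ≠ 1.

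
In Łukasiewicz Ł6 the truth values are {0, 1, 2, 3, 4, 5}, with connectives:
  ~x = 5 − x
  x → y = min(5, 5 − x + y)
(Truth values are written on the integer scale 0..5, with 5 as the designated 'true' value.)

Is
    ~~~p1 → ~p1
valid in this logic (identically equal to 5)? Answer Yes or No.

Yes

p1 = 0 ↦ 5
p1 = 1 ↦ 5
p1 = 2 ↦ 5
p1 = 3 ↦ 5
p1 = 4 ↦ 5
p1 = 5 ↦ 5
Every assignment gives a value ≥ 5.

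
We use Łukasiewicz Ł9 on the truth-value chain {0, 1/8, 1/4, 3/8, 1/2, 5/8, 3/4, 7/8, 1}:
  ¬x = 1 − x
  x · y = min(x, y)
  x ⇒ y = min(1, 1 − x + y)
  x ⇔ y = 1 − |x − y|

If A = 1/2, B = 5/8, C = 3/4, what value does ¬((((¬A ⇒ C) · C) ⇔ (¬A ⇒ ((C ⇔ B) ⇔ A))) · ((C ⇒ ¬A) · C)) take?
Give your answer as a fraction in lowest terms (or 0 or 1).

¬A = ¬1/2 = 1/2
¬A ⇒ C = 1/2 ⇒ 3/4 = 1
(¬A ⇒ C) · C = 1 · 3/4 = 3/4
¬A = ¬1/2 = 1/2
C ⇔ B = 3/4 ⇔ 5/8 = 7/8
(C ⇔ B) ⇔ A = 7/8 ⇔ 1/2 = 5/8
¬A ⇒ ((C ⇔ B) ⇔ A) = 1/2 ⇒ 5/8 = 1
((¬A ⇒ C) · C) ⇔ (¬A ⇒ ((C ⇔ B) ⇔ A)) = 3/4 ⇔ 1 = 3/4
¬A = ¬1/2 = 1/2
C ⇒ ¬A = 3/4 ⇒ 1/2 = 3/4
(C ⇒ ¬A) · C = 3/4 · 3/4 = 3/4
(((¬A ⇒ C) · C) ⇔ (¬A ⇒ ((C ⇔ B) ⇔ A))) · ((C ⇒ ¬A) · C) = 3/4 · 3/4 = 3/4
¬((((¬A ⇒ C) · C) ⇔ (¬A ⇒ ((C ⇔ B) ⇔ A))) · ((C ⇒ ¬A) · C)) = ¬3/4 = 1/4

1/4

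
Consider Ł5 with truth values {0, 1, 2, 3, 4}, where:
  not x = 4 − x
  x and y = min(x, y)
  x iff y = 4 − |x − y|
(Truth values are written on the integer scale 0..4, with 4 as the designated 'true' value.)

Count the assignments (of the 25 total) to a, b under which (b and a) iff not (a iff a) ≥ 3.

16

value 4: 9 assignments (counts)
value 3: 7 assignments (counts)
value 2: 5 assignments
value 1: 3 assignments
value 0: 1 assignment
So 16 of the 25 assignments meet the threshold.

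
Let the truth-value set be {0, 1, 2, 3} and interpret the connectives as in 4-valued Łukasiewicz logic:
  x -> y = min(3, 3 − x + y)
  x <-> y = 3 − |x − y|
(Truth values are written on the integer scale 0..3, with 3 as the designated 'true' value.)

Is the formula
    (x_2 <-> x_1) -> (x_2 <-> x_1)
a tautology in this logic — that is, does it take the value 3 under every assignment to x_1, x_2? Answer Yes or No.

Yes

x_1 = 0, x_2 = 0 ↦ 3
x_1 = 0, x_2 = 1 ↦ 3
x_1 = 0, x_2 = 2 ↦ 3
x_1 = 0, x_2 = 3 ↦ 3
x_1 = 1, x_2 = 0 ↦ 3
x_1 = 1, x_2 = 1 ↦ 3
x_1 = 1, x_2 = 2 ↦ 3
x_1 = 1, x_2 = 3 ↦ 3
x_1 = 2, x_2 = 0 ↦ 3
x_1 = 2, x_2 = 1 ↦ 3
x_1 = 2, x_2 = 2 ↦ 3
x_1 = 2, x_2 = 3 ↦ 3
x_1 = 3, x_2 = 0 ↦ 3
x_1 = 3, x_2 = 1 ↦ 3
x_1 = 3, x_2 = 2 ↦ 3
x_1 = 3, x_2 = 3 ↦ 3
Every assignment gives a value ≥ 3.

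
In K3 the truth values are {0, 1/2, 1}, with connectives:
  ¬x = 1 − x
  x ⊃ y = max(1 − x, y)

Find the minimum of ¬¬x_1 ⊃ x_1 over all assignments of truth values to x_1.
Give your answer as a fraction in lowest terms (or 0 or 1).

1/2

Take x_1 = 1/2:
¬x_1 = ¬1/2 = 1/2
¬¬x_1 = ¬1/2 = 1/2
¬¬x_1 ⊃ x_1 = 1/2 ⊃ 1/2 = 1/2
No assignment yields a value below 1/2, so this is the minimum.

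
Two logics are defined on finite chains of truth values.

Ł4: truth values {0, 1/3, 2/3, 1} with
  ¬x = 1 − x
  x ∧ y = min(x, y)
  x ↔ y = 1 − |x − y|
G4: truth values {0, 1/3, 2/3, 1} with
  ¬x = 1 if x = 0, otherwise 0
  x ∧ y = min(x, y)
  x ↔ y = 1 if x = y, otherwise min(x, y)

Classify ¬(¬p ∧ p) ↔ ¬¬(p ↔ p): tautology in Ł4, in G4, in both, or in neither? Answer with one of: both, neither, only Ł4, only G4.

only G4

In Ł4: at p = 1/3 the value is 2/3 — not a tautology.
In G4: every assignment gives 1 — tautology.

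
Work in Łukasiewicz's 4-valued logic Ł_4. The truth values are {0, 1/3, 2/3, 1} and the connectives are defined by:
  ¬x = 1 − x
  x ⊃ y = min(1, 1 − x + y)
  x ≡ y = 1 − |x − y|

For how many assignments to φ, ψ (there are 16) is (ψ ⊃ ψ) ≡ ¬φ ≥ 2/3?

φ = 0, ψ = 0 ↦ 1  ≥
φ = 0, ψ = 1/3 ↦ 1  ≥
φ = 0, ψ = 2/3 ↦ 1  ≥
φ = 0, ψ = 1 ↦ 1  ≥
φ = 1/3, ψ = 0 ↦ 2/3  ≥
φ = 1/3, ψ = 1/3 ↦ 2/3  ≥
φ = 1/3, ψ = 2/3 ↦ 2/3  ≥
φ = 1/3, ψ = 1 ↦ 2/3  ≥
φ = 2/3, ψ = 0 ↦ 1/3  <
φ = 2/3, ψ = 1/3 ↦ 1/3  <
φ = 2/3, ψ = 2/3 ↦ 1/3  <
φ = 2/3, ψ = 1 ↦ 1/3  <
φ = 1, ψ = 0 ↦ 0  <
φ = 1, ψ = 1/3 ↦ 0  <
φ = 1, ψ = 2/3 ↦ 0  <
φ = 1, ψ = 1 ↦ 0  <
So 8 of the 16 assignments meet the threshold.

8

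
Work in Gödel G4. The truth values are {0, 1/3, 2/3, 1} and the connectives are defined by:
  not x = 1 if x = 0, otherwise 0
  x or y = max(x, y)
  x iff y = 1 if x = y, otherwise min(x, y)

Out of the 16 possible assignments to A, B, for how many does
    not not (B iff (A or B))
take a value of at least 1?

A = 0, B = 0 ↦ 1  ≥
A = 0, B = 1/3 ↦ 1  ≥
A = 0, B = 2/3 ↦ 1  ≥
A = 0, B = 1 ↦ 1  ≥
A = 1/3, B = 0 ↦ 0  <
A = 1/3, B = 1/3 ↦ 1  ≥
A = 1/3, B = 2/3 ↦ 1  ≥
A = 1/3, B = 1 ↦ 1  ≥
A = 2/3, B = 0 ↦ 0  <
A = 2/3, B = 1/3 ↦ 1  ≥
A = 2/3, B = 2/3 ↦ 1  ≥
A = 2/3, B = 1 ↦ 1  ≥
A = 1, B = 0 ↦ 0  <
A = 1, B = 1/3 ↦ 1  ≥
A = 1, B = 2/3 ↦ 1  ≥
A = 1, B = 1 ↦ 1  ≥
So 13 of the 16 assignments meet the threshold.

13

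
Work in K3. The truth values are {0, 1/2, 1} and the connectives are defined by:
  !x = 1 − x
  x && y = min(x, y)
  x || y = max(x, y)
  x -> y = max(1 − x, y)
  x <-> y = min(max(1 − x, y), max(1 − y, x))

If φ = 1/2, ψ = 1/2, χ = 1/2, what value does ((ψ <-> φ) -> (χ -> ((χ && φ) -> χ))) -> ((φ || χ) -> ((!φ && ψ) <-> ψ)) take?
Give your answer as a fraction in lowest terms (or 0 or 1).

1/2

ψ <-> φ = 1/2 <-> 1/2 = 1/2
χ && φ = 1/2 && 1/2 = 1/2
(χ && φ) -> χ = 1/2 -> 1/2 = 1/2
χ -> ((χ && φ) -> χ) = 1/2 -> 1/2 = 1/2
(ψ <-> φ) -> (χ -> ((χ && φ) -> χ)) = 1/2 -> 1/2 = 1/2
φ || χ = 1/2 || 1/2 = 1/2
!φ = !1/2 = 1/2
!φ && ψ = 1/2 && 1/2 = 1/2
(!φ && ψ) <-> ψ = 1/2 <-> 1/2 = 1/2
(φ || χ) -> ((!φ && ψ) <-> ψ) = 1/2 -> 1/2 = 1/2
((ψ <-> φ) -> (χ -> ((χ && φ) -> χ))) -> ((φ || χ) -> ((!φ && ψ) <-> ψ)) = 1/2 -> 1/2 = 1/2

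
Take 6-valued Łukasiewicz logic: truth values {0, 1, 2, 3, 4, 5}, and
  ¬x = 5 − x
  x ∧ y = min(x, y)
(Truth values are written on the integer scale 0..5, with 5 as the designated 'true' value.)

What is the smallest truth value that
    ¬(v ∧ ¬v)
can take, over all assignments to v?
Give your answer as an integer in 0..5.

3

Take v = 2:
¬v = ¬2 = 3
v ∧ ¬v = 2 ∧ 3 = 2
¬(v ∧ ¬v) = ¬2 = 3
No assignment yields a value below 3, so this is the minimum.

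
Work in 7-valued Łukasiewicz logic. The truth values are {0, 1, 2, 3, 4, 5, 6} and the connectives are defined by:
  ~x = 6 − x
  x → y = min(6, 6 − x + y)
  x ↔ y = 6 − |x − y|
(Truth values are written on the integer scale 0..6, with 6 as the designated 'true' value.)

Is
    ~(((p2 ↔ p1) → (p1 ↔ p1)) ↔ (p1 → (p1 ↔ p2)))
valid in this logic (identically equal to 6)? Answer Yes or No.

Counterexample: take p1 = 0, p2 = 0.
p2 ↔ p1 = 0 ↔ 0 = 6
p1 ↔ p1 = 0 ↔ 0 = 6
(p2 ↔ p1) → (p1 ↔ p1) = 6 → 6 = 6
p1 ↔ p2 = 0 ↔ 0 = 6
p1 → (p1 ↔ p2) = 0 → 6 = 6
((p2 ↔ p1) → (p1 ↔ p1)) ↔ (p1 → (p1 ↔ p2)) = 6 ↔ 6 = 6
~(((p2 ↔ p1) → (p1 ↔ p1)) ↔ (p1 → (p1 ↔ p2))) = ~6 = 0
This gives 0 ≠ 6.

No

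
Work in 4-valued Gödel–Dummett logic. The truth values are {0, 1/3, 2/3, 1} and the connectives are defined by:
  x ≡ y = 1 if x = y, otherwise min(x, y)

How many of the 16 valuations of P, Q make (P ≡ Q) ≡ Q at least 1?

7

P = 0, Q = 0 ↦ 0  <
P = 0, Q = 1/3 ↦ 0  <
P = 0, Q = 2/3 ↦ 0  <
P = 0, Q = 1 ↦ 0  <
P = 1/3, Q = 0 ↦ 1  ≥
P = 1/3, Q = 1/3 ↦ 1/3  <
P = 1/3, Q = 2/3 ↦ 1/3  <
P = 1/3, Q = 1 ↦ 1/3  <
P = 2/3, Q = 0 ↦ 1  ≥
P = 2/3, Q = 1/3 ↦ 1  ≥
P = 2/3, Q = 2/3 ↦ 2/3  <
P = 2/3, Q = 1 ↦ 2/3  <
P = 1, Q = 0 ↦ 1  ≥
P = 1, Q = 1/3 ↦ 1  ≥
P = 1, Q = 2/3 ↦ 1  ≥
P = 1, Q = 1 ↦ 1  ≥
So 7 of the 16 assignments meet the threshold.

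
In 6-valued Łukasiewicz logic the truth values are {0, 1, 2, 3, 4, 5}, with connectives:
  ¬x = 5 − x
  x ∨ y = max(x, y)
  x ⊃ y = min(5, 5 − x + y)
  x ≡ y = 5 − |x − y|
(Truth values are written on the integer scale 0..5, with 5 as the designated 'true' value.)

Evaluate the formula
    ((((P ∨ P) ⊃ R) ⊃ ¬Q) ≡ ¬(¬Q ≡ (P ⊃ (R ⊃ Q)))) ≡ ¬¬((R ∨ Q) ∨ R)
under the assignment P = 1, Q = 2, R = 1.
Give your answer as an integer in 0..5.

P ∨ P = 1 ∨ 1 = 1
(P ∨ P) ⊃ R = 1 ⊃ 1 = 5
¬Q = ¬2 = 3
((P ∨ P) ⊃ R) ⊃ ¬Q = 5 ⊃ 3 = 3
¬Q = ¬2 = 3
R ⊃ Q = 1 ⊃ 2 = 5
P ⊃ (R ⊃ Q) = 1 ⊃ 5 = 5
¬Q ≡ (P ⊃ (R ⊃ Q)) = 3 ≡ 5 = 3
¬(¬Q ≡ (P ⊃ (R ⊃ Q))) = ¬3 = 2
(((P ∨ P) ⊃ R) ⊃ ¬Q) ≡ ¬(¬Q ≡ (P ⊃ (R ⊃ Q))) = 3 ≡ 2 = 4
R ∨ Q = 1 ∨ 2 = 2
(R ∨ Q) ∨ R = 2 ∨ 1 = 2
¬((R ∨ Q) ∨ R) = ¬2 = 3
¬¬((R ∨ Q) ∨ R) = ¬3 = 2
((((P ∨ P) ⊃ R) ⊃ ¬Q) ≡ ¬(¬Q ≡ (P ⊃ (R ⊃ Q)))) ≡ ¬¬((R ∨ Q) ∨ R) = 4 ≡ 2 = 3

3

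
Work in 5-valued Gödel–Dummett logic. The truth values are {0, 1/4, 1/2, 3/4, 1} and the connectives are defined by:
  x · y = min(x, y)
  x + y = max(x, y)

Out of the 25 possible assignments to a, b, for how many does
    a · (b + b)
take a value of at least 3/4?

4

value 1: 1 assignment (counts)
value 3/4: 3 assignments (counts)
value 1/2: 5 assignments
value 1/4: 7 assignments
value 0: 9 assignments
So 4 of the 25 assignments meet the threshold.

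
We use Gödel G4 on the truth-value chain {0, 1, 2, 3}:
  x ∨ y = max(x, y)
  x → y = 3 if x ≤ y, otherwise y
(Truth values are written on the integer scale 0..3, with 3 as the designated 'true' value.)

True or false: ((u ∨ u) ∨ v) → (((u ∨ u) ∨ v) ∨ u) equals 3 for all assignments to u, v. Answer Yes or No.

u = 0, v = 0 ↦ 3
u = 0, v = 1 ↦ 3
u = 0, v = 2 ↦ 3
u = 0, v = 3 ↦ 3
u = 1, v = 0 ↦ 3
u = 1, v = 1 ↦ 3
u = 1, v = 2 ↦ 3
u = 1, v = 3 ↦ 3
u = 2, v = 0 ↦ 3
u = 2, v = 1 ↦ 3
u = 2, v = 2 ↦ 3
u = 2, v = 3 ↦ 3
u = 3, v = 0 ↦ 3
u = 3, v = 1 ↦ 3
u = 3, v = 2 ↦ 3
u = 3, v = 3 ↦ 3
Every assignment gives a value ≥ 3.

Yes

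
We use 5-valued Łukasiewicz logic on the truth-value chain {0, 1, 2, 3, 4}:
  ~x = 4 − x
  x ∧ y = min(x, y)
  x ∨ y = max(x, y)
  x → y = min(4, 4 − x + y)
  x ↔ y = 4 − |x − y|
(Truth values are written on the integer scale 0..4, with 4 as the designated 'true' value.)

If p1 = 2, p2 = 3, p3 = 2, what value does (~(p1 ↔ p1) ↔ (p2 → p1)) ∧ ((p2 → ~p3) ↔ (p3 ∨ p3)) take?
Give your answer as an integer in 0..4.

1

p1 ↔ p1 = 2 ↔ 2 = 4
~(p1 ↔ p1) = ~4 = 0
p2 → p1 = 3 → 2 = 3
~(p1 ↔ p1) ↔ (p2 → p1) = 0 ↔ 3 = 1
~p3 = ~2 = 2
p2 → ~p3 = 3 → 2 = 3
p3 ∨ p3 = 2 ∨ 2 = 2
(p2 → ~p3) ↔ (p3 ∨ p3) = 3 ↔ 2 = 3
(~(p1 ↔ p1) ↔ (p2 → p1)) ∧ ((p2 → ~p3) ↔ (p3 ∨ p3)) = 1 ∧ 3 = 1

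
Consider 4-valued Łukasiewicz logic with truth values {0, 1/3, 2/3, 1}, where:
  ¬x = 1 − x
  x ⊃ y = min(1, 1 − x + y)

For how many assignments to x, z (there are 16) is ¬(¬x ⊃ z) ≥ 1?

x = 0, z = 0 ↦ 1  ≥
x = 0, z = 1/3 ↦ 2/3  <
x = 0, z = 2/3 ↦ 1/3  <
x = 0, z = 1 ↦ 0  <
x = 1/3, z = 0 ↦ 2/3  <
x = 1/3, z = 1/3 ↦ 1/3  <
x = 1/3, z = 2/3 ↦ 0  <
x = 1/3, z = 1 ↦ 0  <
x = 2/3, z = 0 ↦ 1/3  <
x = 2/3, z = 1/3 ↦ 0  <
x = 2/3, z = 2/3 ↦ 0  <
x = 2/3, z = 1 ↦ 0  <
x = 1, z = 0 ↦ 0  <
x = 1, z = 1/3 ↦ 0  <
x = 1, z = 2/3 ↦ 0  <
x = 1, z = 1 ↦ 0  <
So 1 of the 16 assignments meets the threshold.

1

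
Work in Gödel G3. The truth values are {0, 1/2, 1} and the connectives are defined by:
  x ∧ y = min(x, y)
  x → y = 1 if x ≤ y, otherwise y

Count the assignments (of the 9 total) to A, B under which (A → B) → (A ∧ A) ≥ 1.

4

A = 0, B = 0 ↦ 0  <
A = 0, B = 1/2 ↦ 0  <
A = 0, B = 1 ↦ 0  <
A = 1/2, B = 0 ↦ 1  ≥
A = 1/2, B = 1/2 ↦ 1/2  <
A = 1/2, B = 1 ↦ 1/2  <
A = 1, B = 0 ↦ 1  ≥
A = 1, B = 1/2 ↦ 1  ≥
A = 1, B = 1 ↦ 1  ≥
So 4 of the 9 assignments meet the threshold.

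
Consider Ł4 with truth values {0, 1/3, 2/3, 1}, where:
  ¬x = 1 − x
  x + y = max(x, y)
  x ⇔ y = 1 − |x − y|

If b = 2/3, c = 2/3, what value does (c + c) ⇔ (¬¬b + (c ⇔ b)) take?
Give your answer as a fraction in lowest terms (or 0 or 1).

c + c = 2/3 + 2/3 = 2/3
¬b = ¬2/3 = 1/3
¬¬b = ¬1/3 = 2/3
c ⇔ b = 2/3 ⇔ 2/3 = 1
¬¬b + (c ⇔ b) = 2/3 + 1 = 1
(c + c) ⇔ (¬¬b + (c ⇔ b)) = 2/3 ⇔ 1 = 2/3

2/3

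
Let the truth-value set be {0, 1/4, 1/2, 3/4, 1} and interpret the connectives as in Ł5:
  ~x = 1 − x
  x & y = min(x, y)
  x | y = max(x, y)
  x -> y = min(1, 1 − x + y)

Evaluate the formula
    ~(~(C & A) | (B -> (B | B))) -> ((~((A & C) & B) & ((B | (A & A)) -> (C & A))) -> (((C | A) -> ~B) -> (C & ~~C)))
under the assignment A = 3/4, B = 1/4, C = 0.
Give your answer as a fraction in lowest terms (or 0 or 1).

C & A = 0 & 3/4 = 0
~(C & A) = ~0 = 1
B | B = 1/4 | 1/4 = 1/4
B -> (B | B) = 1/4 -> 1/4 = 1
~(C & A) | (B -> (B | B)) = 1 | 1 = 1
~(~(C & A) | (B -> (B | B))) = ~1 = 0
A & C = 3/4 & 0 = 0
(A & C) & B = 0 & 1/4 = 0
~((A & C) & B) = ~0 = 1
A & A = 3/4 & 3/4 = 3/4
B | (A & A) = 1/4 | 3/4 = 3/4
C & A = 0 & 3/4 = 0
(B | (A & A)) -> (C & A) = 3/4 -> 0 = 1/4
~((A & C) & B) & ((B | (A & A)) -> (C & A)) = 1 & 1/4 = 1/4
C | A = 0 | 3/4 = 3/4
~B = ~1/4 = 3/4
(C | A) -> ~B = 3/4 -> 3/4 = 1
~C = ~0 = 1
~~C = ~1 = 0
C & ~~C = 0 & 0 = 0
((C | A) -> ~B) -> (C & ~~C) = 1 -> 0 = 0
(~((A & C) & B) & ((B | (A & A)) -> (C & A))) -> (((C | A) -> ~B) -> (C & ~~C)) = 1/4 -> 0 = 3/4
~(~(C & A) | (B -> (B | B))) -> ((~((A & C) & B) & ((B | (A & A)) -> (C & A))) -> (((C | A) -> ~B) -> (C & ~~C))) = 0 -> 3/4 = 1

1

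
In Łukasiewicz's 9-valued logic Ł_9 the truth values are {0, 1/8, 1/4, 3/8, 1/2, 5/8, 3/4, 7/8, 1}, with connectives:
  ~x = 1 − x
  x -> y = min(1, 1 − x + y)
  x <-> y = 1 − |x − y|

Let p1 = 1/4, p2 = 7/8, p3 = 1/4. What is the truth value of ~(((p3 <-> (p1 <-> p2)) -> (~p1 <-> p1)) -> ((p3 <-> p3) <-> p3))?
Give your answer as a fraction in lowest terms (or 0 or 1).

3/8

p1 <-> p2 = 1/4 <-> 7/8 = 3/8
p3 <-> (p1 <-> p2) = 1/4 <-> 3/8 = 7/8
~p1 = ~1/4 = 3/4
~p1 <-> p1 = 3/4 <-> 1/4 = 1/2
(p3 <-> (p1 <-> p2)) -> (~p1 <-> p1) = 7/8 -> 1/2 = 5/8
p3 <-> p3 = 1/4 <-> 1/4 = 1
(p3 <-> p3) <-> p3 = 1 <-> 1/4 = 1/4
((p3 <-> (p1 <-> p2)) -> (~p1 <-> p1)) -> ((p3 <-> p3) <-> p3) = 5/8 -> 1/4 = 5/8
~(((p3 <-> (p1 <-> p2)) -> (~p1 <-> p1)) -> ((p3 <-> p3) <-> p3)) = ~5/8 = 3/8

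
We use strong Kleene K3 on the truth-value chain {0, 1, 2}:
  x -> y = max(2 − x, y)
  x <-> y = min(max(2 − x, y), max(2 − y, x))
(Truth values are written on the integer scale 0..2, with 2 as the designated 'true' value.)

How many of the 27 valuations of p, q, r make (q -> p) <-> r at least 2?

value 2: 6 assignments (counts)
value 1: 15 assignments
value 0: 6 assignments
So 6 of the 27 assignments meet the threshold.

6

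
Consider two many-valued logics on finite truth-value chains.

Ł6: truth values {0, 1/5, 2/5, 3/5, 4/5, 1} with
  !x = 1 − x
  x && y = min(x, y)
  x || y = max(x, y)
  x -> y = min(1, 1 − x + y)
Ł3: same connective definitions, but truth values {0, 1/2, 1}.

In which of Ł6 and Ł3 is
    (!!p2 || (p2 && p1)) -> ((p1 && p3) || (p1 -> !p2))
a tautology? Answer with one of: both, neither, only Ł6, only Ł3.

neither

In Ł6: at p1 = 1/5, p2 = 1, p3 = 0 the value is 4/5 — not a tautology.
In Ł3: at p1 = 1/2, p2 = 1, p3 = 0 the value is 1/2 — not a tautology.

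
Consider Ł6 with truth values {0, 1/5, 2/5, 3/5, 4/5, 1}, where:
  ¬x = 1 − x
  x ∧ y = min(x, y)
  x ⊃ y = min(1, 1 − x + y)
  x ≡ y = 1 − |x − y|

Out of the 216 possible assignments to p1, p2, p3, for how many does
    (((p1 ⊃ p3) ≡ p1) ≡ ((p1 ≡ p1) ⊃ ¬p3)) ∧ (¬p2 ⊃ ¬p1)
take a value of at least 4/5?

value 1: 15 assignments (counts)
value 4/5: 66 assignments (counts)
value 3/5: 36 assignments
value 2/5: 56 assignments
value 1/5: 21 assignments
value 0: 22 assignments
So 81 of the 216 assignments meet the threshold.

81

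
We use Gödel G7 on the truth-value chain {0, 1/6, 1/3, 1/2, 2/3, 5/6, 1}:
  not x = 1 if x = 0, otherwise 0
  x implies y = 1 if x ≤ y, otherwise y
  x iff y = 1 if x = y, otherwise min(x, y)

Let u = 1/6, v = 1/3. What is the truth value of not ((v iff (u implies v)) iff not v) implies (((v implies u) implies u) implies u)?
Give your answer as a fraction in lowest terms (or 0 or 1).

u implies v = 1/6 implies 1/3 = 1
v iff (u implies v) = 1/3 iff 1 = 1/3
not v = not 1/3 = 0
(v iff (u implies v)) iff not v = 1/3 iff 0 = 0
not ((v iff (u implies v)) iff not v) = not 0 = 1
v implies u = 1/3 implies 1/6 = 1/6
(v implies u) implies u = 1/6 implies 1/6 = 1
((v implies u) implies u) implies u = 1 implies 1/6 = 1/6
not ((v iff (u implies v)) iff not v) implies (((v implies u) implies u) implies u) = 1 implies 1/6 = 1/6

1/6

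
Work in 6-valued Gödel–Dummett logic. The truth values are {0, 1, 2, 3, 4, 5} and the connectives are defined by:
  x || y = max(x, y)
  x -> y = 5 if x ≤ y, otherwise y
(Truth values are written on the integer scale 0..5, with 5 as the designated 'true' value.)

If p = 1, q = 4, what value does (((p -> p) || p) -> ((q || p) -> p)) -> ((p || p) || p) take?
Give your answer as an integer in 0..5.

p -> p = 1 -> 1 = 5
(p -> p) || p = 5 || 1 = 5
q || p = 4 || 1 = 4
(q || p) -> p = 4 -> 1 = 1
((p -> p) || p) -> ((q || p) -> p) = 5 -> 1 = 1
p || p = 1 || 1 = 1
(p || p) || p = 1 || 1 = 1
(((p -> p) || p) -> ((q || p) -> p)) -> ((p || p) || p) = 1 -> 1 = 5

5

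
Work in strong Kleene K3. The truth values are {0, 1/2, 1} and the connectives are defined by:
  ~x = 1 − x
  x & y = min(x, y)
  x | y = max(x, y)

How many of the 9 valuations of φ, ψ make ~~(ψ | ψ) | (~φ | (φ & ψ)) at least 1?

φ = 0, ψ = 0 ↦ 1  ≥
φ = 0, ψ = 1/2 ↦ 1  ≥
φ = 0, ψ = 1 ↦ 1  ≥
φ = 1/2, ψ = 0 ↦ 1/2  <
φ = 1/2, ψ = 1/2 ↦ 1/2  <
φ = 1/2, ψ = 1 ↦ 1  ≥
φ = 1, ψ = 0 ↦ 0  <
φ = 1, ψ = 1/2 ↦ 1/2  <
φ = 1, ψ = 1 ↦ 1  ≥
So 5 of the 9 assignments meet the threshold.

5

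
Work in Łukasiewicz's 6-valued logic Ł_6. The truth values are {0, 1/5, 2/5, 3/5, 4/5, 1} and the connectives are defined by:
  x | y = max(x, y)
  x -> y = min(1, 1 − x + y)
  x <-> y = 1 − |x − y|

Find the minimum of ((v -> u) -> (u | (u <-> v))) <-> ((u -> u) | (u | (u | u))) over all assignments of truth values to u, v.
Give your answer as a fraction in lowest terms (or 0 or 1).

3/5

Take u = 2/5, v = 0:
v -> u = 0 -> 2/5 = 1
u <-> v = 2/5 <-> 0 = 3/5
u | (u <-> v) = 2/5 | 3/5 = 3/5
(v -> u) -> (u | (u <-> v)) = 1 -> 3/5 = 3/5
u -> u = 2/5 -> 2/5 = 1
u | u = 2/5 | 2/5 = 2/5
u | (u | u) = 2/5 | 2/5 = 2/5
(u -> u) | (u | (u | u)) = 1 | 2/5 = 1
((v -> u) -> (u | (u <-> v))) <-> ((u -> u) | (u | (u | u))) = 3/5 <-> 1 = 3/5
No assignment yields a value below 3/5, so this is the minimum.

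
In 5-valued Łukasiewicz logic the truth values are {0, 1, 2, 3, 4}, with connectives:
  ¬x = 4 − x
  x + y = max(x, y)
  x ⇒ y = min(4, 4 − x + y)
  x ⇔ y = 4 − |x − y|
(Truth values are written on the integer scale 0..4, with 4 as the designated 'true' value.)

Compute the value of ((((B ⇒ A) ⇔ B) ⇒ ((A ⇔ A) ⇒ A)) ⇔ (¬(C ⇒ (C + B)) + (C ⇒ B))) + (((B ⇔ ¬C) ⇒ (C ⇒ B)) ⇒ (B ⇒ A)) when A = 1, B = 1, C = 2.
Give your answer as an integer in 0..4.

4

B ⇒ A = 1 ⇒ 1 = 4
(B ⇒ A) ⇔ B = 4 ⇔ 1 = 1
A ⇔ A = 1 ⇔ 1 = 4
(A ⇔ A) ⇒ A = 4 ⇒ 1 = 1
((B ⇒ A) ⇔ B) ⇒ ((A ⇔ A) ⇒ A) = 1 ⇒ 1 = 4
C + B = 2 + 1 = 2
C ⇒ (C + B) = 2 ⇒ 2 = 4
¬(C ⇒ (C + B)) = ¬4 = 0
C ⇒ B = 2 ⇒ 1 = 3
¬(C ⇒ (C + B)) + (C ⇒ B) = 0 + 3 = 3
(((B ⇒ A) ⇔ B) ⇒ ((A ⇔ A) ⇒ A)) ⇔ (¬(C ⇒ (C + B)) + (C ⇒ B)) = 4 ⇔ 3 = 3
¬C = ¬2 = 2
B ⇔ ¬C = 1 ⇔ 2 = 3
C ⇒ B = 2 ⇒ 1 = 3
(B ⇔ ¬C) ⇒ (C ⇒ B) = 3 ⇒ 3 = 4
B ⇒ A = 1 ⇒ 1 = 4
((B ⇔ ¬C) ⇒ (C ⇒ B)) ⇒ (B ⇒ A) = 4 ⇒ 4 = 4
((((B ⇒ A) ⇔ B) ⇒ ((A ⇔ A) ⇒ A)) ⇔ (¬(C ⇒ (C + B)) + (C ⇒ B))) + (((B ⇔ ¬C) ⇒ (C ⇒ B)) ⇒ (B ⇒ A)) = 3 + 4 = 4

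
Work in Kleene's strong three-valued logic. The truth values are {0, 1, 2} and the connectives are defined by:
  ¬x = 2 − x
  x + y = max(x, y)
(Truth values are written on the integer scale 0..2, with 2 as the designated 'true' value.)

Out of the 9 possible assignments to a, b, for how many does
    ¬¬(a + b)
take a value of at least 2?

5

a = 0, b = 0 ↦ 0  <
a = 0, b = 1 ↦ 1  <
a = 0, b = 2 ↦ 2  ≥
a = 1, b = 0 ↦ 1  <
a = 1, b = 1 ↦ 1  <
a = 1, b = 2 ↦ 2  ≥
a = 2, b = 0 ↦ 2  ≥
a = 2, b = 1 ↦ 2  ≥
a = 2, b = 2 ↦ 2  ≥
So 5 of the 9 assignments meet the threshold.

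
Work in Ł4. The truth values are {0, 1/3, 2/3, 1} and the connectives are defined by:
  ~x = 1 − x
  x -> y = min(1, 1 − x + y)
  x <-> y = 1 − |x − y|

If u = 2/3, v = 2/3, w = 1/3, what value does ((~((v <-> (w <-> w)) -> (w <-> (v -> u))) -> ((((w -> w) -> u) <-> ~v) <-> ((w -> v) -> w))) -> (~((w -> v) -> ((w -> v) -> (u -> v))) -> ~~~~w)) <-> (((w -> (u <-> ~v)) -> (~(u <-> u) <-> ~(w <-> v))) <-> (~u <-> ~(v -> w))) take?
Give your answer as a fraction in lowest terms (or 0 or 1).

2/3

w <-> w = 1/3 <-> 1/3 = 1
v <-> (w <-> w) = 2/3 <-> 1 = 2/3
v -> u = 2/3 -> 2/3 = 1
w <-> (v -> u) = 1/3 <-> 1 = 1/3
(v <-> (w <-> w)) -> (w <-> (v -> u)) = 2/3 -> 1/3 = 2/3
~((v <-> (w <-> w)) -> (w <-> (v -> u))) = ~2/3 = 1/3
w -> w = 1/3 -> 1/3 = 1
(w -> w) -> u = 1 -> 2/3 = 2/3
~v = ~2/3 = 1/3
((w -> w) -> u) <-> ~v = 2/3 <-> 1/3 = 2/3
w -> v = 1/3 -> 2/3 = 1
(w -> v) -> w = 1 -> 1/3 = 1/3
(((w -> w) -> u) <-> ~v) <-> ((w -> v) -> w) = 2/3 <-> 1/3 = 2/3
~((v <-> (w <-> w)) -> (w <-> (v -> u))) -> ((((w -> w) -> u) <-> ~v) <-> ((w -> v) -> w)) = 1/3 -> 2/3 = 1
w -> v = 1/3 -> 2/3 = 1
w -> v = 1/3 -> 2/3 = 1
u -> v = 2/3 -> 2/3 = 1
(w -> v) -> (u -> v) = 1 -> 1 = 1
(w -> v) -> ((w -> v) -> (u -> v)) = 1 -> 1 = 1
~((w -> v) -> ((w -> v) -> (u -> v))) = ~1 = 0
~w = ~1/3 = 2/3
~~w = ~2/3 = 1/3
~~~w = ~1/3 = 2/3
~~~~w = ~2/3 = 1/3
~((w -> v) -> ((w -> v) -> (u -> v))) -> ~~~~w = 0 -> 1/3 = 1
(~((v <-> (w <-> w)) -> (w <-> (v -> u))) -> ((((w -> w) -> u) <-> ~v) <-> ((w -> v) -> w))) -> (~((w -> v) -> ((w -> v) -> (u -> v))) -> ~~~~w) = 1 -> 1 = 1
~v = ~2/3 = 1/3
u <-> ~v = 2/3 <-> 1/3 = 2/3
w -> (u <-> ~v) = 1/3 -> 2/3 = 1
u <-> u = 2/3 <-> 2/3 = 1
~(u <-> u) = ~1 = 0
w <-> v = 1/3 <-> 2/3 = 2/3
~(w <-> v) = ~2/3 = 1/3
~(u <-> u) <-> ~(w <-> v) = 0 <-> 1/3 = 2/3
(w -> (u <-> ~v)) -> (~(u <-> u) <-> ~(w <-> v)) = 1 -> 2/3 = 2/3
~u = ~2/3 = 1/3
v -> w = 2/3 -> 1/3 = 2/3
~(v -> w) = ~2/3 = 1/3
~u <-> ~(v -> w) = 1/3 <-> 1/3 = 1
((w -> (u <-> ~v)) -> (~(u <-> u) <-> ~(w <-> v))) <-> (~u <-> ~(v -> w)) = 2/3 <-> 1 = 2/3
((~((v <-> (w <-> w)) -> (w <-> (v -> u))) -> ((((w -> w) -> u) <-> ~v) <-> ((w -> v) -> w))) -> (~((w -> v) -> ((w -> v) -> (u -> v))) -> ~~~~w)) <-> (((w -> (u <-> ~v)) -> (~(u <-> u) <-> ~(w <-> v))) <-> (~u <-> ~(v -> w))) = 1 <-> 2/3 = 2/3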